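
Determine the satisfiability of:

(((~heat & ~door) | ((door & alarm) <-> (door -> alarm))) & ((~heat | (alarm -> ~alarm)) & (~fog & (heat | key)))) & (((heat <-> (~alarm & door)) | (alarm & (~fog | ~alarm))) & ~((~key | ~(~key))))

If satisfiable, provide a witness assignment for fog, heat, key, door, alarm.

The conjunct ~((~key | ~(~key))) is unsatisfiable on its own:
  key=F: evaluates to False.
  key=T: evaluates to False.
So the whole conjunction is unsatisfiable.

Unsatisfiable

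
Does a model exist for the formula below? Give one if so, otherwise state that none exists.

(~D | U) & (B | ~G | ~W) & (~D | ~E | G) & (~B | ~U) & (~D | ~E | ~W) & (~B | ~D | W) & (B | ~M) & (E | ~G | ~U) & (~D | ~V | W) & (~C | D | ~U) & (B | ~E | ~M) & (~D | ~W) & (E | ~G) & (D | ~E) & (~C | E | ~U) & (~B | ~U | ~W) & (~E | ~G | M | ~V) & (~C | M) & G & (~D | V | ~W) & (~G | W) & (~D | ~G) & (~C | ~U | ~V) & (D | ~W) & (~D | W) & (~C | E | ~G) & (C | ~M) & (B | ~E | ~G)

Unsatisfiable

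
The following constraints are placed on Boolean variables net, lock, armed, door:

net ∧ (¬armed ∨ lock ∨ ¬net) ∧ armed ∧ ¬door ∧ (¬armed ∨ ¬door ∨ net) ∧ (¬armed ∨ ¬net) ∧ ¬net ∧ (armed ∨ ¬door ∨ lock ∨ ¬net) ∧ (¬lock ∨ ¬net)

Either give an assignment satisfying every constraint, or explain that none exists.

Case net = True:
  Clause (¬net) is falsified — contradiction.
Case net = False:
  Clause (net) is falsified — contradiction.
Both cases fail, so the formula is unsatisfiable.

UNSATISFIABLE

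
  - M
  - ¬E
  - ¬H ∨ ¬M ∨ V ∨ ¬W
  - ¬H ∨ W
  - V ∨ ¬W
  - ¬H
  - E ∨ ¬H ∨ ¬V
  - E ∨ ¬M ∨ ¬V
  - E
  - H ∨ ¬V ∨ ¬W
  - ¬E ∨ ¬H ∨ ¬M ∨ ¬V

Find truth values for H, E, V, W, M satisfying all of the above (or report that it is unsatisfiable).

Case E = True:
  Clause (¬E) is falsified — contradiction.
Case E = False:
  Clause (E) is falsified — contradiction.
Both cases fail, so the formula is unsatisfiable.

The formula is unsatisfiable.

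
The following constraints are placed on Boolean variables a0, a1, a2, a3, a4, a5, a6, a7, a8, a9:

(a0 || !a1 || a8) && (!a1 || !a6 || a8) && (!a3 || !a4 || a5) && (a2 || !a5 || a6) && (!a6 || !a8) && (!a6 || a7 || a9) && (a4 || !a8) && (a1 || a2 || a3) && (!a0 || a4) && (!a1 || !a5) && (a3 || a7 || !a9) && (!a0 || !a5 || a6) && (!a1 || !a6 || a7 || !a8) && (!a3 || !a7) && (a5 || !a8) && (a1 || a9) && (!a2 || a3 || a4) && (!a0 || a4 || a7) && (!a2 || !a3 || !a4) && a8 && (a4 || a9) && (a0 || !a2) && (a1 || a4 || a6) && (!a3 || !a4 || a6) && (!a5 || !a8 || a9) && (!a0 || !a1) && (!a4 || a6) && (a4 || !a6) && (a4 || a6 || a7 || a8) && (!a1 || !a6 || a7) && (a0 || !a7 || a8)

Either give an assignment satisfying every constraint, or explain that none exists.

UNSATISFIABLE

Case a8 = True:
  (!a6 || !a8) forces a6 = False.
  (a4 || !a8) forces a4 = True.
  Clause (!a4 || a6) is falsified — contradiction.
Case a8 = False:
  Clause (a8) is falsified — contradiction.
Both cases fail, so the formula is unsatisfiable.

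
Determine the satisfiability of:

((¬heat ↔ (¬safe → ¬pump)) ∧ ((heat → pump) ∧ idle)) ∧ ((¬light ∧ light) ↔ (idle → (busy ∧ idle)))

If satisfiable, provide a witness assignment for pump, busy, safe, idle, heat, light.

pump = False, busy = False, safe = True, idle = True, heat = False, light = False

  (¬heat ↔ (¬safe → ¬pump)) ∧ ((heat → pump) ∧ idle) = True
    ¬heat ↔ (¬safe → ¬pump) = True
      ¬heat = True
      ¬safe → ¬pump = True
        ¬safe = False
        ¬pump = True
    (heat → pump) ∧ idle = True
      heat → pump = True
  (¬light ∧ light) ↔ (idle → (busy ∧ idle)) = True
    ¬light ∧ light = False
      ¬light = True
    idle → (busy ∧ idle) = False
      busy ∧ idle = False
Both conjuncts True, so the formula holds.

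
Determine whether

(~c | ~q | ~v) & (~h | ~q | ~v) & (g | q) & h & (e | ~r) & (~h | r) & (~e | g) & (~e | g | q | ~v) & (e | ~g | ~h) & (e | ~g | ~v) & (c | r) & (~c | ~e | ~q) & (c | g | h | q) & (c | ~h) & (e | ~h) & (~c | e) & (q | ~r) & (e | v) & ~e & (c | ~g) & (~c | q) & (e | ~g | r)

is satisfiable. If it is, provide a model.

Unsatisfiable — no assignment works.

Case e = True:
  Clause (~e) is falsified — contradiction.
Case e = False:
  (h) forces h = True.
  Clause (e | ~h) is falsified — contradiction.
Both cases fail, so the formula is unsatisfiable.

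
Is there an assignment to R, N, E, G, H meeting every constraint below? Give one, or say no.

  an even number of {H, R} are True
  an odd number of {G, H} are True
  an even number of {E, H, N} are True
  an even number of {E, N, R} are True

R: False, N: True, E: True, G: True, H: False

{H, R}: 0 true → even ✓
{G, H}: 1 true → odd ✓
{E, H, N}: 2 true → even ✓
{E, N, R}: 2 true → even ✓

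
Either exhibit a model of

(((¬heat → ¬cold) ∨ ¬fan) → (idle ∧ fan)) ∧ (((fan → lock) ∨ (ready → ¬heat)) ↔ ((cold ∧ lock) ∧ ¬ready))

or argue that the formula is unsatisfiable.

lock = True, ready = False, heat = False, idle = True, fan = True, cold = True

  ((¬heat → ¬cold) ∨ ¬fan) → (idle ∧ fan) = True
    (¬heat → ¬cold) ∨ ¬fan = False
      ¬heat → ¬cold = False
        ¬heat = True
        ¬cold = False
      ¬fan = False
    idle ∧ fan = True
  ((fan → lock) ∨ (ready → ¬heat)) ↔ ((cold ∧ lock) ∧ ¬ready) = True
    (fan → lock) ∨ (ready → ¬heat) = True
      fan → lock = True
      ready → ¬heat = True
        ¬heat = True
    (cold ∧ lock) ∧ ¬ready = True
      cold ∧ lock = True
      ¬ready = True
Both conjuncts True, so the formula holds.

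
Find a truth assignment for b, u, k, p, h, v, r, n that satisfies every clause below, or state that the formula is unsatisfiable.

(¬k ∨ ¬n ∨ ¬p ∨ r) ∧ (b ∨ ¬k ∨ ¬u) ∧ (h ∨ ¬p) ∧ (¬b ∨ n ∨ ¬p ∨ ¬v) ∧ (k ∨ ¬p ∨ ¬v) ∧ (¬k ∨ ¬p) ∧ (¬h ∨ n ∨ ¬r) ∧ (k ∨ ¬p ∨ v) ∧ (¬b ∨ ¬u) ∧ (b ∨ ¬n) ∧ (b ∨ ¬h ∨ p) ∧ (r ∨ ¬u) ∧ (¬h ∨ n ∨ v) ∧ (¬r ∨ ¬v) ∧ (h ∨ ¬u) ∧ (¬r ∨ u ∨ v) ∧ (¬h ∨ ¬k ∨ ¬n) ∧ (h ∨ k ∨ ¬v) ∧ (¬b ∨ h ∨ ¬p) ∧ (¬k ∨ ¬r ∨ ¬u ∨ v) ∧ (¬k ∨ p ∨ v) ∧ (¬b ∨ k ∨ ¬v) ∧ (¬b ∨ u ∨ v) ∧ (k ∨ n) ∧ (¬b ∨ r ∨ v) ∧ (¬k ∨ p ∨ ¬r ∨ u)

Set b = True.
  then (¬b ∨ ¬u) forces u = False.
  then (¬b ∨ u ∨ v) forces v = True.
  then (¬r ∨ ¬v) forces r = False.
  then (¬b ∨ k ∨ ¬v) forces k = True.
  then (¬k ∨ ¬p) forces p = False.
Set h = False.
Set n = False.
All clauses satisfied.

b: True, u: False, k: True, p: False, h: False, v: True, r: False, n: False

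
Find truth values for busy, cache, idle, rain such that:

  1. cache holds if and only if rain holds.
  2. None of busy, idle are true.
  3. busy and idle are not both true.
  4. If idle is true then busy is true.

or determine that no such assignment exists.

busy=F, cache=F, idle=F, rain=F

  (1) cache=F, rain=F — same ✓
  (2) {busy, idle}: 0 true — none ✓
  (3) busy=F, idle=F — not both ✓
  (4) idle=F ⇒ busy: vacuous ✓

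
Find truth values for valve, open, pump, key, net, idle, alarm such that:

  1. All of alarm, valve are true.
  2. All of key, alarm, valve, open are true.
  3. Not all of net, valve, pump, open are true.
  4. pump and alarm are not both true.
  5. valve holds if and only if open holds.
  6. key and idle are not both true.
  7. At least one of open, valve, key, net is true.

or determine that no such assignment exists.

valve = True, open = True, pump = False, key = True, net = False, idle = False, alarm = True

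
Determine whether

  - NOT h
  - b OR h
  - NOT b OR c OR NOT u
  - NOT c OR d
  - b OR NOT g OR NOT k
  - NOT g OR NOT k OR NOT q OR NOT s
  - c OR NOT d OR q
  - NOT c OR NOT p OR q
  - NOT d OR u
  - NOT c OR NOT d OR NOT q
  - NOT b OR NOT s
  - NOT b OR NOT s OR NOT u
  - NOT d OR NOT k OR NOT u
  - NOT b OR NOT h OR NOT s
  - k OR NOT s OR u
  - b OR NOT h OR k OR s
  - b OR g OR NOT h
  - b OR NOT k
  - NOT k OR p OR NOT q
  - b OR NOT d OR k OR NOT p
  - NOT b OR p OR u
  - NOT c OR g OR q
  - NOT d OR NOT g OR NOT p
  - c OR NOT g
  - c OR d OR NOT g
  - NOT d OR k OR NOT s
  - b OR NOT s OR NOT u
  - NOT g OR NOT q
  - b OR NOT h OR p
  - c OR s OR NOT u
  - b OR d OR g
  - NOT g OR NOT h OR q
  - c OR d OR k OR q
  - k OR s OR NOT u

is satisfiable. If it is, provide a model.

Unit clause (NOT h) forces h = False.
In (b OR h) only b is left, so b = True.
In (NOT b OR NOT s) only NOT s is left, so s = False.
Set c = False.
  then (NOT b OR c OR NOT u) forces u = False.
  then (NOT d OR u) forces d = False.
  then (NOT b OR p OR u) forces p = True.
  then (c OR NOT g) forces g = False.
Set k = True.
Set q = False.
All clauses satisfied.

h = False, c = False, s = False, k = True, b = True, g = False, d = False, p = True, u = False, q = False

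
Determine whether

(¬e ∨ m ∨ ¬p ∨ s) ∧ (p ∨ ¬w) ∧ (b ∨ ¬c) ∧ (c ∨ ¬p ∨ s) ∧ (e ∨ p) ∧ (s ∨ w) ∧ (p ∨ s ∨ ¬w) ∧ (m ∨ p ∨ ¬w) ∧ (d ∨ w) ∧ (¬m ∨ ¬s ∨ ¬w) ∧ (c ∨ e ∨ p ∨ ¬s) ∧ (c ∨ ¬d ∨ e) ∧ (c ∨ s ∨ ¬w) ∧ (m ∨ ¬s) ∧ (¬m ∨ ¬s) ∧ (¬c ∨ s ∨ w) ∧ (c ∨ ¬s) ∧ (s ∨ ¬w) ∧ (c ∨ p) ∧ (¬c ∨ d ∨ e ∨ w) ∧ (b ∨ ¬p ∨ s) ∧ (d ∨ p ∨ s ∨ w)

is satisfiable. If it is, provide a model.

Case s = True:
  (m ∨ ¬s) forces m = True.
  Clause (¬m ∨ ¬s) is falsified — contradiction.
Case s = False:
  (s ∨ w) forces w = True.
  Clause (s ∨ ¬w) is falsified — contradiction.
Both cases fail, so the formula is unsatisfiable.

Unsatisfiable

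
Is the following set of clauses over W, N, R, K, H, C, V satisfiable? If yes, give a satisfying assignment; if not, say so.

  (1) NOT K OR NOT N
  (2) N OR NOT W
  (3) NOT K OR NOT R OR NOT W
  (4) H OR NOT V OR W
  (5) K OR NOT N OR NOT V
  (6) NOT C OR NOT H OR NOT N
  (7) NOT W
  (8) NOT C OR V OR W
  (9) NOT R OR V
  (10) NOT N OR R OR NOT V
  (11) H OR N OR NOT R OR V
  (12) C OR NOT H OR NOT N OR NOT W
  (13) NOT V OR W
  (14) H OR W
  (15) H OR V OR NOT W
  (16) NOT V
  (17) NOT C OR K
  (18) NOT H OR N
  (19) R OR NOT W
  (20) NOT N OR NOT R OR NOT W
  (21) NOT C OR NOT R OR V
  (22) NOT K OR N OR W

Unit clause (NOT W) forces W = False.
In (NOT V OR W) only NOT V is left, so V = False.
In (H OR W) only H is left, so H = True.
In (NOT H OR N) only N is left, so N = True.
In (NOT K OR NOT N) only NOT K is left, so K = False.
In (NOT C OR NOT H OR NOT N) only NOT C is left, so C = False.
In (NOT R OR V) only NOT R is left, so R = False.
All clauses satisfied.

W: False, N: True, R: False, K: False, H: True, C: False, V: False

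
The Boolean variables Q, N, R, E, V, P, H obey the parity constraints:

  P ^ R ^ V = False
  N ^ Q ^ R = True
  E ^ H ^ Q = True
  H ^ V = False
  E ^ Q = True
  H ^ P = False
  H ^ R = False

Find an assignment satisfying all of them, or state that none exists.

Q=F, N=T, R=F, E=T, V=F, P=F, H=F

P ^ R ^ V = F ^ F ^ F = False ✓
N ^ Q ^ R = T ^ F ^ F = True ✓
E ^ H ^ Q = T ^ F ^ F = True ✓
H ^ V = F ^ F = False ✓
E ^ Q = T ^ F = True ✓
H ^ P = F ^ F = False ✓
H ^ R = F ^ F = False ✓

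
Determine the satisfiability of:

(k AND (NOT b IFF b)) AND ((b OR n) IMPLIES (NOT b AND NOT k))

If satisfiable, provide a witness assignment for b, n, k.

The conjunct NOT b IFF b is unsatisfiable on its own:
  b=F: evaluates to False.
  b=T: evaluates to False.
So the whole conjunction is unsatisfiable.

The formula is unsatisfiable.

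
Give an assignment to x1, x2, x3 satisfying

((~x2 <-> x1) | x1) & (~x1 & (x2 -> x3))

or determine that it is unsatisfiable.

x1 = False, x2 = True, x3 = True

  (~x2 <-> x1) | x1 = True
    ~x2 <-> x1 = True
      ~x2 = False
  ~x1 & (x2 -> x3) = True
    ~x1 = True
    x2 -> x3 = True
Both conjuncts True, so the formula holds.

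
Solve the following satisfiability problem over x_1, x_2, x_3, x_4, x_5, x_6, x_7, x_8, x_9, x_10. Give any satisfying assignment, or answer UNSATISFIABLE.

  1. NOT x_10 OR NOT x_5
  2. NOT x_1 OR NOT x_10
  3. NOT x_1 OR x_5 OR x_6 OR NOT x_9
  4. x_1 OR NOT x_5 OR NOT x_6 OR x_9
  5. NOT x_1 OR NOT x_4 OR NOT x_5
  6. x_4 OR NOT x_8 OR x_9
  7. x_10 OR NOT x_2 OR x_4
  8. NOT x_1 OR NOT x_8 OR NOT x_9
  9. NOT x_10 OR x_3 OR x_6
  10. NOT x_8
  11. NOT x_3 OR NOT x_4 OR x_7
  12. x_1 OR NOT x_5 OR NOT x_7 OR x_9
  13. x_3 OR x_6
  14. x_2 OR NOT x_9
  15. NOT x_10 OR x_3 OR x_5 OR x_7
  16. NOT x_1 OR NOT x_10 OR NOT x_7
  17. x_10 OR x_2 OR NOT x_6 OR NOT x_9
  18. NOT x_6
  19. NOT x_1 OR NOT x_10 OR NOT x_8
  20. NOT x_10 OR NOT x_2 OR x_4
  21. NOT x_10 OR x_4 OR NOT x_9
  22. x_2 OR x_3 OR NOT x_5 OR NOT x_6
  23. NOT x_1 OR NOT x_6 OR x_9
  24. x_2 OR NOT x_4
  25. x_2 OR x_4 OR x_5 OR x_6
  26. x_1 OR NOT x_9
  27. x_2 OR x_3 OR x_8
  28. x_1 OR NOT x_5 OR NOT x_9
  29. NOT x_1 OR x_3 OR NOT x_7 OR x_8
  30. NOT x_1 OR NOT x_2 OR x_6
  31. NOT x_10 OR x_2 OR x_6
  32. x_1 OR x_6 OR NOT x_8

x_1 = True; x_2 = False; x_3 = True; x_4 = False; x_5 = True; x_6 = False; x_7 = True; x_8 = False; x_9 = False; x_10 = False

Unit clause (NOT x_8) forces x_8 = False.
Unit clause (NOT x_6) forces x_6 = False.
In (x_3 OR x_6) only x_3 is left, so x_3 = True.
Set x_1 = True.
  then (NOT x_1 OR NOT x_10) forces x_10 = False.
  then (NOT x_1 OR NOT x_2 OR x_6) forces x_2 = False.
  then (x_2 OR NOT x_9) forces x_9 = False.
  then (x_2 OR NOT x_4) forces x_4 = False.
  then (x_2 OR x_4 OR x_5 OR x_6) forces x_5 = True.
Set x_7 = True.
All clauses satisfied.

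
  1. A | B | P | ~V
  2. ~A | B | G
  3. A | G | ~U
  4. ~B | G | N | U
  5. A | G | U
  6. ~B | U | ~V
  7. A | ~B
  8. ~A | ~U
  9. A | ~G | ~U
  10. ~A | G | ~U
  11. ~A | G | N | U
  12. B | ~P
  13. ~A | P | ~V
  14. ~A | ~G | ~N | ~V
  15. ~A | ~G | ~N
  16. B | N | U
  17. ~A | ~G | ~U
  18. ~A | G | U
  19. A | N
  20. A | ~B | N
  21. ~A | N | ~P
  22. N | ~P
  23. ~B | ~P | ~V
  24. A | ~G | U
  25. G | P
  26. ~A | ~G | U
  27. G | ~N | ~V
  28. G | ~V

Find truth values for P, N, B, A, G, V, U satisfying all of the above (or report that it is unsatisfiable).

Case A = True:
  (~A | ~U) forces U = False.
  (~A | G | U) forces G = True.
  Clause (~A | ~G | U) is falsified — contradiction.
Case A = False:
  (A | ~B) forces B = False.
  (B | ~P) forces P = False.
  (A | B | P | ~V) forces V = False.
  (A | N) forces N = True.
  (G | P) forces G = True.
  (A | ~G | ~U) forces U = False.
  Clause (A | ~G | U) is falsified — contradiction.
Both cases fail, so the formula is unsatisfiable.

The formula is unsatisfiable.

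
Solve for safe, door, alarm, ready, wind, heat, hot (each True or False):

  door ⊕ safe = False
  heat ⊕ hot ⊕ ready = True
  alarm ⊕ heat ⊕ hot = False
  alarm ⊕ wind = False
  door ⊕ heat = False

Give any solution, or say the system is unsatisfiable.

safe = True; door = True; alarm = False; ready = True; wind = False; heat = True; hot = True

door ⊕ safe = T ⊕ T = False ✓
heat ⊕ hot ⊕ ready = T ⊕ T ⊕ T = True ✓
alarm ⊕ heat ⊕ hot = F ⊕ T ⊕ T = False ✓
alarm ⊕ wind = F ⊕ F = False ✓
door ⊕ heat = T ⊕ T = False ✓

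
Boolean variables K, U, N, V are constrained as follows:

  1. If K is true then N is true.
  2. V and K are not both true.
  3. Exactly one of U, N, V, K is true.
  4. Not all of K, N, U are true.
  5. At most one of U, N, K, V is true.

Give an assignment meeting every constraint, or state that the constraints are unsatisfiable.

K = False, U = True, N = False, V = False

  (1) K=F ⇒ N: vacuous ✓
  (2) V=F, K=F — not both ✓
  (3) {U, N, V, K}: 1 true — exactly one ✓
  (4) {K, N, U}: 1/3 true — not all ✓
  (5) {U, N, K, V}: 1 true — at most one ✓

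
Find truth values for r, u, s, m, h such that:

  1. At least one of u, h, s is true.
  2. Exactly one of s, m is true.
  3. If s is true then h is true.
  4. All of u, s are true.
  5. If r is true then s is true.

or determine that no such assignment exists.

r: True, u: True, s: True, m: False, h: True

  (1) {u, h, s}: 3 true — at least one ✓
  (2) {s, m}: 1 true — exactly one ✓
  (3) s=T ⇒ h: T ✓
  (4) {u, s}: all 2 true ✓
  (5) r=T ⇒ s: T ✓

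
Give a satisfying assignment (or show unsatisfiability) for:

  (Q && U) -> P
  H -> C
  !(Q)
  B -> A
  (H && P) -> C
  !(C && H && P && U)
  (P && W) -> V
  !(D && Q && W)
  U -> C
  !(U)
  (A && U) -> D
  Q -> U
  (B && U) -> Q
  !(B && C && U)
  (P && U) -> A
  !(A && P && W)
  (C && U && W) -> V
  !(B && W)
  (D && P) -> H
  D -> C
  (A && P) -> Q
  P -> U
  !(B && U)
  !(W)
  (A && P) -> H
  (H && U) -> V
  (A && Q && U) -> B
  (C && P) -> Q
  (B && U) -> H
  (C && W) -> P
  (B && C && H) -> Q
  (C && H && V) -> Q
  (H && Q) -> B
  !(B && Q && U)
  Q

Unsatisfiable — no assignment works.

Case Q = True:
  Clause (!Q) is falsified — contradiction.
Case Q = False:
  Clause (Q) is falsified — contradiction.
Both cases fail, so the formula is unsatisfiable.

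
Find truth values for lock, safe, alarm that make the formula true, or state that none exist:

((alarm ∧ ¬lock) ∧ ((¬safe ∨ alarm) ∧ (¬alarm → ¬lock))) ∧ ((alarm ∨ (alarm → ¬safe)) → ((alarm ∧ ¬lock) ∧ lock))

The conjunct (alarm ∨ (alarm → ¬safe)) → ((alarm ∧ ¬lock) ∧ lock) is unsatisfiable on its own:
  lock=F, safe=F, alarm=F: evaluates to False.
  lock=F, safe=F, alarm=T: evaluates to False.
  lock=F, safe=T, alarm=F: evaluates to False.
  lock=F, safe=T, alarm=T: evaluates to False.
  lock=T, safe=F, alarm=F: evaluates to False.
  lock=T, safe=F, alarm=T: evaluates to False.
  lock=T, safe=T, alarm=F: evaluates to False.
  lock=T, safe=T, alarm=T: evaluates to False.
So the whole conjunction is unsatisfiable.

No satisfying assignment exists.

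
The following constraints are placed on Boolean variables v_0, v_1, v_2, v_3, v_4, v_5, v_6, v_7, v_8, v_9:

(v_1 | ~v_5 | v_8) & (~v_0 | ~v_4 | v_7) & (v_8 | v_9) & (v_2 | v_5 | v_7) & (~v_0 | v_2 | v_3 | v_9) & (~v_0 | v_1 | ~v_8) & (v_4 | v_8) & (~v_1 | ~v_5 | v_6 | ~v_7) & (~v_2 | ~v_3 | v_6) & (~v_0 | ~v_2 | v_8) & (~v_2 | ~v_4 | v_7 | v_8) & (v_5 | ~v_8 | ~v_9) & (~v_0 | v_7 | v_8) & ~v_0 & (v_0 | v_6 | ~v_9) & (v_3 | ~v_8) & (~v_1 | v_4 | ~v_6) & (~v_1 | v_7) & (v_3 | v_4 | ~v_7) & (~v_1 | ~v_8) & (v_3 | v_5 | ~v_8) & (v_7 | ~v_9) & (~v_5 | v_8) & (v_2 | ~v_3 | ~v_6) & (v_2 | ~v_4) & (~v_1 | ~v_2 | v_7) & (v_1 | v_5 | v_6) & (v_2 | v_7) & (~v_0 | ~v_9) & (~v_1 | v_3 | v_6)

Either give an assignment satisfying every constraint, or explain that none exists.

v_0 = False, v_1 = False, v_2 = True, v_3 = True, v_4 = True, v_5 = True, v_6 = True, v_7 = True, v_8 = True, v_9 = False

Unit clause (~v_0) forces v_0 = False.
Set v_1 = False.
Set v_2 = True.
Set v_3 = True.
  then (~v_2 | ~v_3 | v_6) forces v_6 = True.
Set v_4 = True.
Set v_5 = True.
  then (v_1 | ~v_5 | v_8) forces v_8 = True.
Set v_7 = True.
Set v_9 = False.
All clauses satisfied.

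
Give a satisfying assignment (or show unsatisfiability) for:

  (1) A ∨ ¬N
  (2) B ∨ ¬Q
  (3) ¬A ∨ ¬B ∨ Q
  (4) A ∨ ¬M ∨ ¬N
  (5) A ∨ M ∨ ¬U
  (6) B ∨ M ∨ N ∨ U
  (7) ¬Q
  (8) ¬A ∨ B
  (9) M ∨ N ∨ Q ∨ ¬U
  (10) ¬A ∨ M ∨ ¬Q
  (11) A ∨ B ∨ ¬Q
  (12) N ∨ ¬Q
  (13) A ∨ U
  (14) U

Unit clause (¬Q) forces Q = False.
Unit clause (U) forces U = True.
Set B = True.
  then (¬A ∨ ¬B ∨ Q) forces A = False.
  then (A ∨ M ∨ ¬U) forces M = True.
  then (A ∨ ¬N) forces N = False.
All clauses satisfied.

B = True; N = False; U = True; Q = False; A = False; M = True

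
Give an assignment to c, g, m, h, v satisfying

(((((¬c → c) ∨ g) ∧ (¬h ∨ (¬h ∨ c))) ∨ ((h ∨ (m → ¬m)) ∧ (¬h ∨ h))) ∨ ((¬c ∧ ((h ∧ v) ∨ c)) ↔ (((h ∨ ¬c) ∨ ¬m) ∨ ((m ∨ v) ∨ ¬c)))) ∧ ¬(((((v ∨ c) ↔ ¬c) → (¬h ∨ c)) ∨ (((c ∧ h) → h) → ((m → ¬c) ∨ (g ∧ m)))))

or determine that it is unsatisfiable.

Unsatisfiable — no assignment works.

The conjunct ¬(((((v ∨ c) ↔ ¬c) → (¬h ∨ c)) ∨ (((c ∧ h) → h) → ((m → ¬c) ∨ (g ∧ m))))) is unsatisfiable on its own:
  c = True: this becomes ¬((True ∨ ((h → h) → (¬m ∨ (g ∧ m))))) = False.
  c = False: this becomes ¬(((v → ¬h) ∨ True)) = False.
So the whole conjunction is unsatisfiable.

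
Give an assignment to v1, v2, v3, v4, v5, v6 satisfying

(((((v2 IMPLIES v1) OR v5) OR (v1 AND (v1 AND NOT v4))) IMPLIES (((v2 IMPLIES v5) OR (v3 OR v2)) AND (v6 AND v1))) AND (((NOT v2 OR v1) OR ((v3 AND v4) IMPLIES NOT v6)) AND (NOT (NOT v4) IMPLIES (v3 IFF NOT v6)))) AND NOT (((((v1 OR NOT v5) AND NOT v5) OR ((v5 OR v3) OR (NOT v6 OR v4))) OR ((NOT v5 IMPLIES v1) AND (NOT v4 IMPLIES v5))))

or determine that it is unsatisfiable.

No satisfying assignment exists.

The conjunct NOT (((((v1 OR NOT v5) AND NOT v5) OR ((v5 OR v3) OR (NOT v6 OR v4))) OR ((NOT v5 IMPLIES v1) AND (NOT v4 IMPLIES v5)))) is unsatisfiable on its own:
  v5 = True: this becomes NOT ((True OR True)) = False.
  v5 = False: this becomes NOT ((True OR (v1 AND v4))) = False.
So the whole conjunction is unsatisfiable.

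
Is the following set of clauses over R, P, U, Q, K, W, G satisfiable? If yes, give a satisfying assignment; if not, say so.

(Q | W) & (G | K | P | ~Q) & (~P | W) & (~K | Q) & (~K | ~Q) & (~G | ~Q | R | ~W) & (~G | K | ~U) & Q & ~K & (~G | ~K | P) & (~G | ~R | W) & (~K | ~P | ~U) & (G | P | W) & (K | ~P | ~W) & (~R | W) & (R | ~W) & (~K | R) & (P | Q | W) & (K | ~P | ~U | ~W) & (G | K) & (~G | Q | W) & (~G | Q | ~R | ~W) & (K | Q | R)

R: False, P: False, U: False, Q: True, K: False, W: False, G: True

Unit clause (Q) forces Q = True.
Unit clause (~K) forces K = False.
In (G | K) only G is left, so G = True.
In (~G | K | ~U) only ~U is left, so U = False.
Set R = False.
  then (~G | ~Q | R | ~W) forces W = False.
  then (~P | W) forces P = False.
All clauses satisfied.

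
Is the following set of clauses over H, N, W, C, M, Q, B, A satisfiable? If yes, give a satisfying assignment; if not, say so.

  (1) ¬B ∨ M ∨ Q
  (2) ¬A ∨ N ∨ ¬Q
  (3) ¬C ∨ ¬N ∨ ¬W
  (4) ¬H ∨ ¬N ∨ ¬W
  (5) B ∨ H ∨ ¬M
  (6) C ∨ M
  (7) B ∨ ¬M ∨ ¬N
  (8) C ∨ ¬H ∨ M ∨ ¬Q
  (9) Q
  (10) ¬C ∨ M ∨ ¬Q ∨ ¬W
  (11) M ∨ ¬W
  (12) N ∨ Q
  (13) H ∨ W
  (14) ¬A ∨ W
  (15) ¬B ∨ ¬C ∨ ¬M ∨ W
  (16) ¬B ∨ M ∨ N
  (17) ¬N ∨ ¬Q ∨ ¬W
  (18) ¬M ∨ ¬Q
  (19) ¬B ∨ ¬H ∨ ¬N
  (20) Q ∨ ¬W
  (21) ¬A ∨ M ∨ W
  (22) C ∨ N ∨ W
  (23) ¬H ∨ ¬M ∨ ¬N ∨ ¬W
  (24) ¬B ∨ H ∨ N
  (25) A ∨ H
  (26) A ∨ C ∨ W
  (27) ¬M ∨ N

H: True; N: False; W: False; C: True; M: False; Q: True; B: False; A: False

Unit clause (Q) forces Q = True.
In (¬M ∨ ¬Q) only ¬M is left, so M = False.
In (C ∨ M) only C is left, so C = True.
In (¬C ∨ M ∨ ¬Q ∨ ¬W) only ¬W is left, so W = False.
In (H ∨ W) only H is left, so H = True.
In (¬A ∨ W) only ¬A is left, so A = False.
Set N = False.
  then (¬B ∨ M ∨ N) forces B = False.
All clauses satisfied.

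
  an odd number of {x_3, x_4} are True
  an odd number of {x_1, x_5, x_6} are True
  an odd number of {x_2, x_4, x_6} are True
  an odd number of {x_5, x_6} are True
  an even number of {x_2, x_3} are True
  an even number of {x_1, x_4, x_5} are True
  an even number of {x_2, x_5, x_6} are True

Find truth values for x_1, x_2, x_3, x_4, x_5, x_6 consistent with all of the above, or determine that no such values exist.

Adding constraints 2, 3, 4, 6, 7 mod 2: every variable appears an even number of times on the left, so the left side is 0.
But the right sides sum to 1 (mod 2). 0 ≠ 1 — the system is inconsistent.

UNSATISFIABLE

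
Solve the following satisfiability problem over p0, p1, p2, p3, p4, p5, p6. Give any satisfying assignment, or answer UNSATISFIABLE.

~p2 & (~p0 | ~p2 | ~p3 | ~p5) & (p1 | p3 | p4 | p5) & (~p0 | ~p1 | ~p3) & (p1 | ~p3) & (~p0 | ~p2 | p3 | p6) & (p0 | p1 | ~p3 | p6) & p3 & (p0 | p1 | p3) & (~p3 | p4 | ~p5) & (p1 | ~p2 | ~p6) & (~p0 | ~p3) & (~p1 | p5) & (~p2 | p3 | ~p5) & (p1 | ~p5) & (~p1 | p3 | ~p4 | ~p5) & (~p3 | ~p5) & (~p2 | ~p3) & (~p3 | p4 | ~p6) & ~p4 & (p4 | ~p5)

UNSATISFIABLE

Case p2 = True:
  Clause (~p2) is falsified — contradiction.
Case p2 = False:
  (p3) forces p3 = True.
  (p1 | ~p3) forces p1 = True.
  (~p0 | ~p1 | ~p3) forces p0 = False.
  (~p1 | p5) forces p5 = True.
  Clause (~p3 | ~p5) is falsified — contradiction.
Both cases fail, so the formula is unsatisfiable.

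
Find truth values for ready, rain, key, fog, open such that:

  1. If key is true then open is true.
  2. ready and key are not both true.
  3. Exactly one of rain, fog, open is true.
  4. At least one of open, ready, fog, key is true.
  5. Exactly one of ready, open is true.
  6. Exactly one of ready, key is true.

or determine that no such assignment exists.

ready = True; rain = False; key = False; fog = True; open = False

  (1) key=F ⇒ open: vacuous ✓
  (2) ready=T, key=F — not both ✓
  (3) {rain, fog, open}: 1 true — exactly one ✓
  (4) {open, ready, fog, key}: 2 true — at least one ✓
  (5) {ready, open}: 1 true — exactly one ✓
  (6) {ready, key}: 1 true — exactly one ✓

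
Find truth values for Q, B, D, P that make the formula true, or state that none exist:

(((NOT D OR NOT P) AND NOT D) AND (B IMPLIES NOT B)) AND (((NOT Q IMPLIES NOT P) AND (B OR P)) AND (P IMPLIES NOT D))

Q = True; B = False; D = False; P = True

  ((NOT D OR NOT P) AND NOT D) AND (B IMPLIES NOT B) = True
    (NOT D OR NOT P) AND NOT D = True
      NOT D OR NOT P = True
        NOT D = True
        NOT P = False
      NOT D = True
    B IMPLIES NOT B = True
      NOT B = True
  ((NOT Q IMPLIES NOT P) AND (B OR P)) AND (P IMPLIES NOT D) = True
    (NOT Q IMPLIES NOT P) AND (B OR P) = True
      NOT Q IMPLIES NOT P = True
        NOT Q = False
        NOT P = False
      B OR P = True
    P IMPLIES NOT D = True
      NOT D = True
Both conjuncts True, so the formula holds.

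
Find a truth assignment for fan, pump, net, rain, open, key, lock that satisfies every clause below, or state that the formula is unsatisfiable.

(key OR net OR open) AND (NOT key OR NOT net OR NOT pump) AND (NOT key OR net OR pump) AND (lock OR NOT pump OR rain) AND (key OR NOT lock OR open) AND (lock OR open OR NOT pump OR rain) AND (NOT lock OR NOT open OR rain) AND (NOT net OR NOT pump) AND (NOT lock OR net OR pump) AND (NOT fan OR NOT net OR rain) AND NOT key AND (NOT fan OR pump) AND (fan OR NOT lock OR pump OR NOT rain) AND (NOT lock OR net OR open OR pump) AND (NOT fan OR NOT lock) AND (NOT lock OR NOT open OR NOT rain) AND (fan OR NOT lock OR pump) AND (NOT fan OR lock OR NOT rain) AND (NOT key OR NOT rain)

fan=F, pump=F, net=T, rain=T, open=F, key=F, lock=F

Unit clause (NOT key) forces key = False.
Set fan = False.
Set pump = False.
  then (fan OR NOT lock OR pump) forces lock = False.
Set net = True.
Set rain = True.
Set open = False.
All clauses satisfied.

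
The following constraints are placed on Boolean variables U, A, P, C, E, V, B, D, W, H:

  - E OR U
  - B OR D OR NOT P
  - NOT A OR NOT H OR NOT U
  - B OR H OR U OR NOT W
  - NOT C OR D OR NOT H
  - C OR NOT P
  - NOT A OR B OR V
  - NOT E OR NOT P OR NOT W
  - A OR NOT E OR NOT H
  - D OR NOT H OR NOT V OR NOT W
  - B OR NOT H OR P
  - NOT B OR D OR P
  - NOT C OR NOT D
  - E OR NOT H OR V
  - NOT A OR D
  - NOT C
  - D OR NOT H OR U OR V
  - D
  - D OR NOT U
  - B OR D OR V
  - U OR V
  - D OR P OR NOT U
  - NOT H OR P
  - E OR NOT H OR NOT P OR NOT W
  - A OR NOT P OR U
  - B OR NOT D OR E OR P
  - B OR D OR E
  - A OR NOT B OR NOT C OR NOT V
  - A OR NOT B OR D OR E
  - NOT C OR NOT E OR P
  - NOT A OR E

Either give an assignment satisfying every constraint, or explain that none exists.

U = False, A = True, P = False, C = False, E = True, V = True, B = True, D = True, W = True, H = False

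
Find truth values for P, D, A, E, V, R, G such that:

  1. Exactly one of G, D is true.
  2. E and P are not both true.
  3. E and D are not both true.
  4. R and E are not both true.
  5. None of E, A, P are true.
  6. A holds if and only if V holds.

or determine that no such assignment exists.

P = False, D = True, A = False, E = False, V = False, R = False, G = False

  (1) {G, D}: 1 true — exactly one ✓
  (2) E=F, P=F — not both ✓
  (3) E=F, D=T — not both ✓
  (4) R=F, E=F — not both ✓
  (5) {E, A, P}: 0 true — none ✓
  (6) A=F, V=F — same ✓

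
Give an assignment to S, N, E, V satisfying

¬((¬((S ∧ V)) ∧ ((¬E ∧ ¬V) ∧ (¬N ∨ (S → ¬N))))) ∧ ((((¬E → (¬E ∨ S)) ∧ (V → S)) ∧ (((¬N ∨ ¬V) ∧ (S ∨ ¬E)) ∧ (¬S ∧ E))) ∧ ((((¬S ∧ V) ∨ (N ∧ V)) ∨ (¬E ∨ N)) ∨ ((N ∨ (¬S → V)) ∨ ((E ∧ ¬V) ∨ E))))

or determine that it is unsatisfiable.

Case E = True: the formula simplifies to (V → S) ∧ (((¬N ∨ ¬V) ∧ S) ∧ ¬S).
  S = True: the conjunct ¬S is False.
  S = False: the conjunct S is False.
Case E = False: the conjunct E is False.
Both cases fail — unsatisfiable.

No satisfying assignment exists.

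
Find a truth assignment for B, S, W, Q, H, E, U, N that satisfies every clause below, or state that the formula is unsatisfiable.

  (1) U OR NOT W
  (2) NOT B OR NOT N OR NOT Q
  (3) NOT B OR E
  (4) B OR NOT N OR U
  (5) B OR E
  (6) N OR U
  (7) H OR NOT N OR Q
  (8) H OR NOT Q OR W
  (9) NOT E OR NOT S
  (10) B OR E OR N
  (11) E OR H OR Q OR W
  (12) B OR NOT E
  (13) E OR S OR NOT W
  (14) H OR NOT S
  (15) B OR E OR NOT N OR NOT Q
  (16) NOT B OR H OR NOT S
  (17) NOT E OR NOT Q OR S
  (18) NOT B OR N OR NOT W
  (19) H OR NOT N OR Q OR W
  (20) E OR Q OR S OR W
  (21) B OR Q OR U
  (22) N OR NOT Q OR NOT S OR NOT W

Try B = False:
  (B OR E) forces E = True.
  clause (B OR NOT E) is falsified — backtrack.
So B = True.
  then (NOT B OR E) forces E = True.
  then (NOT E OR NOT S) forces S = False.
  then (NOT E OR NOT Q OR S) forces Q = False.
Set W = False.
Set H = False.
  then (H OR NOT N OR Q) forces N = False.
  then (N OR U) forces U = True.
All clauses satisfied.

B = True, S = False, W = False, Q = False, H = False, E = True, U = True, N = False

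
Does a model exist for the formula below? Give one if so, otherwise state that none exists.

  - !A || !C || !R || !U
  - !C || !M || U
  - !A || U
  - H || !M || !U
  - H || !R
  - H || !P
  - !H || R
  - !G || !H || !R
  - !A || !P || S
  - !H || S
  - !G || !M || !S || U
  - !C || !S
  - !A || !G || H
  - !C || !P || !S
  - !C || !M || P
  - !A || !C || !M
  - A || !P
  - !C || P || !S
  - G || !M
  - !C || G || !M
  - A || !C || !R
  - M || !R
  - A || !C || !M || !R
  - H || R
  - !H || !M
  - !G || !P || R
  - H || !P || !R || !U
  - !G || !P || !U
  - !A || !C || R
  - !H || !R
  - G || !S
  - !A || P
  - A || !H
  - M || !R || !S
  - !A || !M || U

Case H = True:
  (!H || R) forces R = True.
  Clause (!H || !R) is falsified — contradiction.
Case H = False:
  (H || !R) forces R = False.
  Clause (H || R) is falsified — contradiction.
Both cases fail, so the formula is unsatisfiable.

UNSATISFIABLE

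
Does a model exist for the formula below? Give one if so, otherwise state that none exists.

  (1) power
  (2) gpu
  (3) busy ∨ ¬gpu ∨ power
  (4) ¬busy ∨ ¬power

busy=F, power=T, gpu=T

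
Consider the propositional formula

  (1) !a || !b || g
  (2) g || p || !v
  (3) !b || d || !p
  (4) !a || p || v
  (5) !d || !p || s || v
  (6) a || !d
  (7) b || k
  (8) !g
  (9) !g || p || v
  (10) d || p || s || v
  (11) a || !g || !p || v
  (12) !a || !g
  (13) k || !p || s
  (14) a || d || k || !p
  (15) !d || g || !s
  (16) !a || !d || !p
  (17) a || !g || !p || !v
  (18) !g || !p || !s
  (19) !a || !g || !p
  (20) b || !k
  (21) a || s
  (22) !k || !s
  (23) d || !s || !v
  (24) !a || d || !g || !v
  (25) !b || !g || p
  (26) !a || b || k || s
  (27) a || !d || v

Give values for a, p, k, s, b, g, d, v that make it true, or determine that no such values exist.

Unit clause (!g) forces g = False.
Try a = True:
  (!a || !b || g) forces b = False.
  (b || k) forces k = True.
  clause (b || !k) is falsified — backtrack.
So a = False.
  then (a || !d) forces d = False.
  then (a || s) forces s = True.
  then (!k || !s) forces k = False.
  then (d || !s || !v) forces v = False.
  then (b || k) forces b = True.
  then (a || d || k || !p) forces p = False.
All clauses satisfied.

a=F; p=F; k=F; s=T; b=T; g=F; d=F; v=F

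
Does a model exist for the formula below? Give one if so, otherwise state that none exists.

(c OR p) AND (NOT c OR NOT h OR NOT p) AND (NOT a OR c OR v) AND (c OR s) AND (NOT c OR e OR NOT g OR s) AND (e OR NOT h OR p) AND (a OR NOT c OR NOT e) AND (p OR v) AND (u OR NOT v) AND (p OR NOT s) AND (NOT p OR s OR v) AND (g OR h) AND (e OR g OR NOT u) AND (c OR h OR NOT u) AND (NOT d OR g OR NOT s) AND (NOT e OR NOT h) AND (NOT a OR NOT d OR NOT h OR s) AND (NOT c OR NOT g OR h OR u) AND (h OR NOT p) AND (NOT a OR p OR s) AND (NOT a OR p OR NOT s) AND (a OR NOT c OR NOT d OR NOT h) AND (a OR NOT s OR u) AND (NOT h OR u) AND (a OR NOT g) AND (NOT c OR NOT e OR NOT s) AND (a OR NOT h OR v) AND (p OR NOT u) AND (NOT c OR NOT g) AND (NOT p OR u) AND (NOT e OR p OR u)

Try e = True:
  (NOT e OR NOT h) forces h = False.
  (g OR h) forces g = True.
  (h OR NOT p) forces p = False.
  (c OR p) forces c = True.
  clause (NOT c OR NOT g) is falsified — backtrack.
So e = False.
Set g = True.
  then (a OR NOT g) forces a = True.
  then (NOT c OR NOT g) forces c = False.
  then (c OR p) forces p = True.
  then (NOT a OR c OR v) forces v = True.
  then (c OR s) forces s = True.
  then (u OR NOT v) forces u = True.
  then (c OR h OR NOT u) forces h = True.
Set d = False.
All clauses satisfied.

e: False, g: True, a: True, c: False, p: True, h: True, v: True, d: False, s: True, u: True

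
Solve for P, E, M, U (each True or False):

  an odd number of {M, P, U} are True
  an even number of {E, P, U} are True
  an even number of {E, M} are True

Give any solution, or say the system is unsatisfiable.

Adding constraints 1, 2, 3 mod 2: every variable appears an even number of times on the left, so the left side is 0.
But the right sides sum to 1 (mod 2). 0 ≠ 1 — the system is inconsistent.

The formula is unsatisfiable.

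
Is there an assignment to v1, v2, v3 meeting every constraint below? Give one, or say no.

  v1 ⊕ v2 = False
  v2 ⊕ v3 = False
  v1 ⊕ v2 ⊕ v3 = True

v1: True, v2: True, v3: True

v1 ⊕ v2 = T ⊕ T = False ✓
v2 ⊕ v3 = T ⊕ T = False ✓
v1 ⊕ v2 ⊕ v3 = T ⊕ T ⊕ T = True ✓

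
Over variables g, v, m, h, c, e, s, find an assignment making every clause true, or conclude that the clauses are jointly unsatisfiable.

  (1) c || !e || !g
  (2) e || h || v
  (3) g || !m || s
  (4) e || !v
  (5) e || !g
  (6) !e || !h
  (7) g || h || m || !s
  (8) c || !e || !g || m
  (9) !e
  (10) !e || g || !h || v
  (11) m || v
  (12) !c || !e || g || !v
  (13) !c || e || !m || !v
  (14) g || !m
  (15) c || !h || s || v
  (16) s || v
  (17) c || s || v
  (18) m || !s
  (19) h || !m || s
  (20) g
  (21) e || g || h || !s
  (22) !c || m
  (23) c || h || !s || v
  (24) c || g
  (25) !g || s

UNSATISFIABLE

Case g = True:
  (e || !g) forces e = True.
  Clause (!e) is falsified — contradiction.
Case g = False:
  Clause (g) is falsified — contradiction.
Both cases fail, so the formula is unsatisfiable.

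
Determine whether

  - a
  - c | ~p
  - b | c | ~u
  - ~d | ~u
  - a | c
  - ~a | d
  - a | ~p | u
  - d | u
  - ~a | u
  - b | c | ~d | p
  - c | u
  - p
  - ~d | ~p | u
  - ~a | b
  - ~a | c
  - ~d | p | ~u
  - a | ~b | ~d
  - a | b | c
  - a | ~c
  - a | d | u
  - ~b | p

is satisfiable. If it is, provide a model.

The formula is unsatisfiable.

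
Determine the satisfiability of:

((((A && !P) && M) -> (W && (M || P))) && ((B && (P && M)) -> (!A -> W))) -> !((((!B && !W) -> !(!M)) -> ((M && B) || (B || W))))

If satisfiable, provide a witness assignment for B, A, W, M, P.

B: True, A: True, W: False, M: True, P: False

  ((((A && !P) && M) -> (W && (M || P))) && ((B && (P && M)) -> (!A -> W))) -> !((((!B && !W) -> !(!M)) -> ((M && B) || (B || W)))) = True
    (((A && !P) && M) -> (W && (M || P))) && ((B && (P && M)) -> (!A -> W)) = False
      ((A && !P) && M) -> (W && (M || P)) = False
        (A && !P) && M = True
          A && !P = True
            !P = True
        W && (M || P) = False
          M || P = True
      (B && (P && M)) -> (!A -> W) = True
        B && (P && M) = False
          P && M = False
        !A -> W = True
          !A = False
    !((((!B && !W) -> !(!M)) -> ((M && B) || (B || W)))) = False
      ((!B && !W) -> !(!M)) -> ((M && B) || (B || W)) = True
        (!B && !W) -> !(!M) = True
          !B && !W = False
            !B = False
            !W = True
          !(!M) = True
            !M = False
        (M && B) || (B || W) = True
          M && B = True
          B || W = True
The formula evaluates to True.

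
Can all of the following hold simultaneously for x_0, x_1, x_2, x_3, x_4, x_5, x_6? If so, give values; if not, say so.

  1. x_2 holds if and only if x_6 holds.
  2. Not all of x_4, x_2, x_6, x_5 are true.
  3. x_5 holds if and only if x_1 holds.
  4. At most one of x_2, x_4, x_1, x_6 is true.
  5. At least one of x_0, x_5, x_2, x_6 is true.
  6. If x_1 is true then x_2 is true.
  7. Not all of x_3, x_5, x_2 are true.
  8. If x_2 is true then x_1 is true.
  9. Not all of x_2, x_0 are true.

x_0 = True, x_1 = False, x_2 = False, x_3 = False, x_4 = False, x_5 = False, x_6 = False

  (1) x_2=F, x_6=F — same ✓
  (2) {x_4, x_2, x_6, x_5}: 0/4 true — not all ✓
  (3) x_5=F, x_1=F — same ✓
  (4) {x_2, x_4, x_1, x_6}: 0 true — at most one ✓
  (5) {x_0, x_5, x_2, x_6}: 1 true — at least one ✓
  (6) x_1=F ⇒ x_2: vacuous ✓
  (7) {x_3, x_5, x_2}: 0/3 true — not all ✓
  (8) x_2=F ⇒ x_1: vacuous ✓
  (9) {x_2, x_0}: 1/2 true — not all ✓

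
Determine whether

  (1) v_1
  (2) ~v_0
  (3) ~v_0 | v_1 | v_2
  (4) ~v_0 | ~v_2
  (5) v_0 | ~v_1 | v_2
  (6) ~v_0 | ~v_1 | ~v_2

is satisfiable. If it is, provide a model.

v_0=F, v_1=T, v_2=T

Unit clause (v_1) forces v_1 = True.
Unit clause (~v_0) forces v_0 = False.
In (v_0 | ~v_1 | v_2) only v_2 is left, so v_2 = True.
All clauses satisfied.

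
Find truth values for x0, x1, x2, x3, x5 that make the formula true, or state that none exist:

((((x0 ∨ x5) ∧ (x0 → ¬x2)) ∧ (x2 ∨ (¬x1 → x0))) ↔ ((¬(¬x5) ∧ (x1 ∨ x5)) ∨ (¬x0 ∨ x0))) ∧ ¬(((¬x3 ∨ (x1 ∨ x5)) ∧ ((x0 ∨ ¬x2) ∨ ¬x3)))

x0: False; x1: False; x2: True; x3: True; x5: True

  (((x0 ∨ x5) ∧ (x0 → ¬x2)) ∧ (x2 ∨ (¬x1 → x0))) ↔ ((¬(¬x5) ∧ (x1 ∨ x5)) ∨ (¬x0 ∨ x0)) = True
    ((x0 ∨ x5) ∧ (x0 → ¬x2)) ∧ (x2 ∨ (¬x1 → x0)) = True
      (x0 ∨ x5) ∧ (x0 → ¬x2) = True
        x0 ∨ x5 = True
        x0 → ¬x2 = True
          ¬x2 = False
      x2 ∨ (¬x1 → x0) = True
        ¬x1 → x0 = False
          ¬x1 = True
    (¬(¬x5) ∧ (x1 ∨ x5)) ∨ (¬x0 ∨ x0) = True
      ¬(¬x5) ∧ (x1 ∨ x5) = True
        ¬(¬x5) = True
          ¬x5 = False
        x1 ∨ x5 = True
      ¬x0 ∨ x0 = True
        ¬x0 = True
  ¬(((¬x3 ∨ (x1 ∨ x5)) ∧ ((x0 ∨ ¬x2) ∨ ¬x3))) = True
    (¬x3 ∨ (x1 ∨ x5)) ∧ ((x0 ∨ ¬x2) ∨ ¬x3) = False
      ¬x3 ∨ (x1 ∨ x5) = True
        ¬x3 = False
        x1 ∨ x5 = True
      (x0 ∨ ¬x2) ∨ ¬x3 = False
        x0 ∨ ¬x2 = False
          ¬x2 = False
        ¬x3 = False
Both conjuncts True, so the formula holds.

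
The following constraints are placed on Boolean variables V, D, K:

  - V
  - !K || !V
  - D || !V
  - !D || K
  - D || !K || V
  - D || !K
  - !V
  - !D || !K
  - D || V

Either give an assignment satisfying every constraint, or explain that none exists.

Case V = True:
  Clause (!V) is falsified — contradiction.
Case V = False:
  Clause (V) is falsified — contradiction.
Both cases fail, so the formula is unsatisfiable.

The formula is unsatisfiable.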